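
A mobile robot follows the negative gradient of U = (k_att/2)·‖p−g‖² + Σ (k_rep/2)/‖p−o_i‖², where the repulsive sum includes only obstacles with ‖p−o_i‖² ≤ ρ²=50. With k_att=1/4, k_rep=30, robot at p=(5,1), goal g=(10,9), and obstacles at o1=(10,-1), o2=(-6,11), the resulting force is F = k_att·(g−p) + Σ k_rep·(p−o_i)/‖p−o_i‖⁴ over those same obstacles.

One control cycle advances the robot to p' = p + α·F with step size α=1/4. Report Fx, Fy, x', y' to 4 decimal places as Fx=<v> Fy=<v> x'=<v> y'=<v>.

Fx=1.0716 Fy=2.0713 x'=5.2679 y'=1.5178

F_att = 1/4·(g−p) = 1/4·(5,8) = (1.2500,2.0000)
o1: d²=29 ≤ ρ²=50; F_rep = 30·(-5,2)/29² = (-0.1784,0.0713)
o2: d²=221 > ρ²=50 → inactive
F = F_att + ΣF_rep = (1.0716,2.0713)
p' = p + 1/4·F = (5.2679,1.5178)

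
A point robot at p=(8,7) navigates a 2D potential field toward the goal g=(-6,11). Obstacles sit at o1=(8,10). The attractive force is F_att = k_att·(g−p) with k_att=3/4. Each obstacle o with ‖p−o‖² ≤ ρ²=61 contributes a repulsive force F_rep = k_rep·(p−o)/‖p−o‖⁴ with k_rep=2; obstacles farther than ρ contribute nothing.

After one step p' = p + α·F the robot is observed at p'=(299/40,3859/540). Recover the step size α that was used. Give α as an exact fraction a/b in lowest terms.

α = 1/20

F_att = 3/4·(g−p) = 3/4·(-14,4) = (-10.5000,3.0000)
o1: d²=9 ≤ ρ²=61; F_rep = 2·(0,-3)/9² = (0.0000,-0.0741)
F = F_att + ΣF_rep = (-10.5000,2.9259)
Δp = p'−p = (-0.5250,0.1463); α = Δx/Fx = (-21/40) / (-21/2) = 1/20
check: Δy/Fy = (79/540) / (79/27) = 1/20 ✓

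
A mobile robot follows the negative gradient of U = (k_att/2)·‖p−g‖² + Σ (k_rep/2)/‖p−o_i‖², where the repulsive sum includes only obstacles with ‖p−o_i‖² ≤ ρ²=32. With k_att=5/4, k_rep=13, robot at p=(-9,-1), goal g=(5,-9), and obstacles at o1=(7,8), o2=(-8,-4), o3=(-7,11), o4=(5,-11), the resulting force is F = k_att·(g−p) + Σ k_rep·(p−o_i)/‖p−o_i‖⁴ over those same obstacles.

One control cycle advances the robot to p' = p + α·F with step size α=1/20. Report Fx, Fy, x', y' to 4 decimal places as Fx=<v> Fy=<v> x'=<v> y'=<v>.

F_att = 5/4·(g−p) = 5/4·(14,-8) = (17.5000,-10.0000)
o1: d²=337 > ρ²=32 → inactive
o2: d²=10 ≤ ρ²=32; F_rep = 13·(-1,3)/10² = (-0.1300,0.3900)
o3: d²=148 > ρ²=32 → inactive
o4: d²=296 > ρ²=32 → inactive
F = F_att + ΣF_rep = (17.3700,-9.6100)
p' = p + 1/20·F = (-8.1315,-1.4805)

Fx=17.3700 Fy=-9.6100 x'=-8.1315 y'=-1.4805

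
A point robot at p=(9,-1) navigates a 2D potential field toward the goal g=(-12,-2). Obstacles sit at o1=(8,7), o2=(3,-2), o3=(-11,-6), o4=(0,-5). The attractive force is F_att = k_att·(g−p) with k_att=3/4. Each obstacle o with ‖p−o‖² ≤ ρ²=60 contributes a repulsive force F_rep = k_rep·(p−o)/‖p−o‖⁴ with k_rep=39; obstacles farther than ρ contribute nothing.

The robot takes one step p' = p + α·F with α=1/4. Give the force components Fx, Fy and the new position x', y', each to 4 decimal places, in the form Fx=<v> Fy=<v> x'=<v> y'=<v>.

Fx=-15.5791 Fy=-0.7215 x'=5.1052 y'=-1.1804

F_att = 3/4·(g−p) = 3/4·(-21,-1) = (-15.7500,-0.7500)
o1: d²=65 > ρ²=60 → inactive
o2: d²=37 ≤ ρ²=60; F_rep = 39·(6,1)/37² = (0.1709,0.0285)
o3: d²=425 > ρ²=60 → inactive
o4: d²=97 > ρ²=60 → inactive
F = F_att + ΣF_rep = (-15.5791,-0.7215)
p' = p + 1/4·F = (5.1052,-1.1804)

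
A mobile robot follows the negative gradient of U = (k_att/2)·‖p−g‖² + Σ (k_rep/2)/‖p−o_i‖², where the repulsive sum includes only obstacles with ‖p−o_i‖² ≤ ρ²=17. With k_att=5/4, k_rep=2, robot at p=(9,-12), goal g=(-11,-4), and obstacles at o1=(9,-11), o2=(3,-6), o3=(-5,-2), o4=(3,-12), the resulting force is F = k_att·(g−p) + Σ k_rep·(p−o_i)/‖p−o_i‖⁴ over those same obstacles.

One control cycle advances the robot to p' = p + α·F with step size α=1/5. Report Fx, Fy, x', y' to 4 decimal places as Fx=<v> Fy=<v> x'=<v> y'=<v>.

Fx=-25.0000 Fy=8.0000 x'=4.0000 y'=-10.4000

F_att = 5/4·(g−p) = 5/4·(-20,8) = (-25.0000,10.0000)
o1: d²=1 ≤ ρ²=17; F_rep = 2·(0,-1)/1² = (0.0000,-2.0000)
o2: d²=72 > ρ²=17 → inactive
o3: d²=296 > ρ²=17 → inactive
o4: d²=36 > ρ²=17 → inactive
F = F_att + ΣF_rep = (-25.0000,8.0000)
p' = p + 1/5·F = (4.0000,-10.4000)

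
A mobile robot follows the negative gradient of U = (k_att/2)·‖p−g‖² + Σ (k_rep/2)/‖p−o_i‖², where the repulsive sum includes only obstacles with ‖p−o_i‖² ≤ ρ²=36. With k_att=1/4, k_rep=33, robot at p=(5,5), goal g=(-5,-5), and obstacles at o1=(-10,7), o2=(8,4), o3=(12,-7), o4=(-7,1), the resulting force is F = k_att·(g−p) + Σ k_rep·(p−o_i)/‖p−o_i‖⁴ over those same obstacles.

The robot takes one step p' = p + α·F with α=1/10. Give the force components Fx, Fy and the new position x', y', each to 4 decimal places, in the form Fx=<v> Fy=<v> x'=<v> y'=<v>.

F_att = 1/4·(g−p) = 1/4·(-10,-10) = (-2.5000,-2.5000)
o1: d²=229 > ρ²=36 → inactive
o2: d²=10 ≤ ρ²=36; F_rep = 33·(-3,1)/10² = (-0.9900,0.3300)
o3: d²=193 > ρ²=36 → inactive
o4: d²=160 > ρ²=36 → inactive
F = F_att + ΣF_rep = (-3.4900,-2.1700)
p' = p + 1/10·F = (4.6510,4.7830)

Fx=-3.4900 Fy=-2.1700 x'=4.6510 y'=4.7830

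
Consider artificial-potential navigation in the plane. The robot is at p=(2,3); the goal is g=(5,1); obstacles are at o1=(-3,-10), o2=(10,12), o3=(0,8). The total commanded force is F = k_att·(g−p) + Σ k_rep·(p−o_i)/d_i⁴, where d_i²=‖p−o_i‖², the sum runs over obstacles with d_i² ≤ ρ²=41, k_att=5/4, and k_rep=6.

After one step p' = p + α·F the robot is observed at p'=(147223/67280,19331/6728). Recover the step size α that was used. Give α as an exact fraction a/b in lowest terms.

F_att = 5/4·(g−p) = 5/4·(3,-2) = (3.7500,-2.5000)
o1: d²=194 > ρ²=41 → inactive
o2: d²=145 > ρ²=41 → inactive
o3: d²=29 ≤ ρ²=41; F_rep = 6·(2,-5)/29² = (0.0143,-0.0357)
F = F_att + ΣF_rep = (3.7643,-2.5357)
Δp = p'−p = (0.1882,-0.1268); α = Δx/Fx = (12663/67280) / (12663/3364) = 1/20
check: Δy/Fy = (-853/6728) / (-4265/1682) = 1/20 ✓

α = 1/20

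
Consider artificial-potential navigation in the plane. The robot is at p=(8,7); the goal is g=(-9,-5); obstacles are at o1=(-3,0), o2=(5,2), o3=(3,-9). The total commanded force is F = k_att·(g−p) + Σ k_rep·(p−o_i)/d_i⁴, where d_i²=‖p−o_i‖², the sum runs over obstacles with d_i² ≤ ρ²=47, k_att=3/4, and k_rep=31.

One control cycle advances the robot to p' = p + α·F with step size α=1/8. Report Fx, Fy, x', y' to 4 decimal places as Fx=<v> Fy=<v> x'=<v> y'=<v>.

F_att = 3/4·(g−p) = 3/4·(-17,-12) = (-12.7500,-9.0000)
o1: d²=170 > ρ²=47 → inactive
o2: d²=34 ≤ ρ²=47; F_rep = 31·(3,5)/34² = (0.0804,0.1341)
o3: d²=281 > ρ²=47 → inactive
F = F_att + ΣF_rep = (-12.6696,-8.8659)
p' = p + 1/8·F = (6.4163,5.8918)

Fx=-12.6696 Fy=-8.8659 x'=6.4163 y'=5.8918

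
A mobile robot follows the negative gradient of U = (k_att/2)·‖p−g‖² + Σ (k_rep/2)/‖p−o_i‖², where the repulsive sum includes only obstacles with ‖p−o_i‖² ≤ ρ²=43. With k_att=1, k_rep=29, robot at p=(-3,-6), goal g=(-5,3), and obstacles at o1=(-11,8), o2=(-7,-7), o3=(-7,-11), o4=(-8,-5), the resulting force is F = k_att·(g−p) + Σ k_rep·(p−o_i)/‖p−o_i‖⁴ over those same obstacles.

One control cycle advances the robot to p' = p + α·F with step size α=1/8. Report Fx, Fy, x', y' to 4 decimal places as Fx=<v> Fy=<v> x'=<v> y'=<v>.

Fx=-1.3151 Fy=9.1437 x'=-3.1644 y'=-4.8570

F_att = 1·(g−p) = 1·(-2,9) = (-2.0000,9.0000)
o1: d²=260 > ρ²=43 → inactive
o2: d²=17 ≤ ρ²=43; F_rep = 29·(4,1)/17² = (0.4014,0.1003)
o3: d²=41 ≤ ρ²=43; F_rep = 29·(4,5)/41² = (0.0690,0.0863)
o4: d²=26 ≤ ρ²=43; F_rep = 29·(5,-1)/26² = (0.2145,-0.0429)
F = F_att + ΣF_rep = (-1.3151,9.1437)
p' = p + 1/8·F = (-3.1644,-4.8570)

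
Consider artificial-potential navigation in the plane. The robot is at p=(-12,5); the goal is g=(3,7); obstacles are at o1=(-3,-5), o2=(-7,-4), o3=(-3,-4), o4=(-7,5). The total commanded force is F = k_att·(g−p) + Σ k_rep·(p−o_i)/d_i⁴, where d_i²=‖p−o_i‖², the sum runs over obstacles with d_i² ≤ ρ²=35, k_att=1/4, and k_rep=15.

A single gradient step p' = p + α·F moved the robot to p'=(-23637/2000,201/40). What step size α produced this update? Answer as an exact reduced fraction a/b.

α = 1/20

F_att = 1/4·(g−p) = 1/4·(15,2) = (3.7500,0.5000)
o1: d²=181 > ρ²=35 → inactive
o2: d²=106 > ρ²=35 → inactive
o3: d²=162 > ρ²=35 → inactive
o4: d²=25 ≤ ρ²=35; F_rep = 15·(-5,0)/25² = (-0.1200,0.0000)
F = F_att + ΣF_rep = (3.6300,0.5000)
Δp = p'−p = (0.1815,0.0250); α = Δx/Fx = (363/2000) / (363/100) = 1/20
check: Δy/Fy = (1/40) / (1/2) = 1/20 ✓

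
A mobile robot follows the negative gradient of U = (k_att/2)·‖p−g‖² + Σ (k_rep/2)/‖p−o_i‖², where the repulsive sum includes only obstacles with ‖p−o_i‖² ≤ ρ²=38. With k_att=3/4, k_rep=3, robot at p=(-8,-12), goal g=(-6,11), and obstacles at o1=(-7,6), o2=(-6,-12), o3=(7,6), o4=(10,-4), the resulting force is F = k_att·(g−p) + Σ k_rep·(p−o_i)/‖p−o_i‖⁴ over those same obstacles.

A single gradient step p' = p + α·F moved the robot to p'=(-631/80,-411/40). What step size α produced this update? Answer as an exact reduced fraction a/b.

F_att = 3/4·(g−p) = 3/4·(2,23) = (1.5000,17.2500)
o1: d²=325 > ρ²=38 → inactive
o2: d²=4 ≤ ρ²=38; F_rep = 3·(-2,0)/4² = (-0.3750,0.0000)
o3: d²=549 > ρ²=38 → inactive
o4: d²=388 > ρ²=38 → inactive
F = F_att + ΣF_rep = (1.1250,17.2500)
Δp = p'−p = (0.1125,1.7250); α = Δx/Fx = (9/80) / (9/8) = 1/10
check: Δy/Fy = (69/40) / (69/4) = 1/10 ✓

α = 1/10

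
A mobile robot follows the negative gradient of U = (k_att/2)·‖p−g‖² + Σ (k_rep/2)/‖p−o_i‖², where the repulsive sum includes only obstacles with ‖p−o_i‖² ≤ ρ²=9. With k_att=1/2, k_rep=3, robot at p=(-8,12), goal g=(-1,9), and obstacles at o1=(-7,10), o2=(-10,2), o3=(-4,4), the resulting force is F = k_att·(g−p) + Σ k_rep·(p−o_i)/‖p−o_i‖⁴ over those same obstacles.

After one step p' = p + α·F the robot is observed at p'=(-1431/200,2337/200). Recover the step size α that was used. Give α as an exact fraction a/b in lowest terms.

F_att = 1/2·(g−p) = 1/2·(7,-3) = (3.5000,-1.5000)
o1: d²=5 ≤ ρ²=9; F_rep = 3·(-1,2)/5² = (-0.1200,0.2400)
o2: d²=104 > ρ²=9 → inactive
o3: d²=80 > ρ²=9 → inactive
F = F_att + ΣF_rep = (3.3800,-1.2600)
Δp = p'−p = (0.8450,-0.3150); α = Δx/Fx = (169/200) / (169/50) = 1/4
check: Δy/Fy = (-63/200) / (-63/50) = 1/4 ✓

α = 1/4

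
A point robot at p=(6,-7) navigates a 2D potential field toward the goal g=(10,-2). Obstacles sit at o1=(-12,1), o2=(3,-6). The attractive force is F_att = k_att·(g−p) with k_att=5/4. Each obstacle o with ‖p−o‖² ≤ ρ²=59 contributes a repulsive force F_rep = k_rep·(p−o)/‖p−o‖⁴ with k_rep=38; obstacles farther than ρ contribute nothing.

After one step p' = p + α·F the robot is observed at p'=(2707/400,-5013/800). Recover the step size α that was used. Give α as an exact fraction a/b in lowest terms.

α = 1/8

F_att = 5/4·(g−p) = 5/4·(4,5) = (5.0000,6.2500)
o1: d²=388 > ρ²=59 → inactive
o2: d²=10 ≤ ρ²=59; F_rep = 38·(3,-1)/10² = (1.1400,-0.3800)
F = F_att + ΣF_rep = (6.1400,5.8700)
Δp = p'−p = (0.7675,0.7338); α = Δx/Fx = (307/400) / (307/50) = 1/8
check: Δy/Fy = (587/800) / (587/100) = 1/8 ✓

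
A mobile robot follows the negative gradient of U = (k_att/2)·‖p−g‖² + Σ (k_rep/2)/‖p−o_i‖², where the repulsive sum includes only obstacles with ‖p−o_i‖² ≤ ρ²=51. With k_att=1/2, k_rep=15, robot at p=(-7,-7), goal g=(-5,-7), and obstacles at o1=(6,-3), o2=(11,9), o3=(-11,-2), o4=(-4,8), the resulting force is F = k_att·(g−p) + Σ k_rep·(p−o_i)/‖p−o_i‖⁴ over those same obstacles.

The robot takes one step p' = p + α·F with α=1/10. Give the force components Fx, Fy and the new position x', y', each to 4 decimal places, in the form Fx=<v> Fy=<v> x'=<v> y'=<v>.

Fx=1.0357 Fy=-0.0446 x'=-6.8964 y'=-7.0045

F_att = 1/2·(g−p) = 1/2·(2,0) = (1.0000,0.0000)
o1: d²=185 > ρ²=51 → inactive
o2: d²=580 > ρ²=51 → inactive
o3: d²=41 ≤ ρ²=51; F_rep = 15·(4,-5)/41² = (0.0357,-0.0446)
o4: d²=234 > ρ²=51 → inactive
F = F_att + ΣF_rep = (1.0357,-0.0446)
p' = p + 1/10·F = (-6.8964,-7.0045)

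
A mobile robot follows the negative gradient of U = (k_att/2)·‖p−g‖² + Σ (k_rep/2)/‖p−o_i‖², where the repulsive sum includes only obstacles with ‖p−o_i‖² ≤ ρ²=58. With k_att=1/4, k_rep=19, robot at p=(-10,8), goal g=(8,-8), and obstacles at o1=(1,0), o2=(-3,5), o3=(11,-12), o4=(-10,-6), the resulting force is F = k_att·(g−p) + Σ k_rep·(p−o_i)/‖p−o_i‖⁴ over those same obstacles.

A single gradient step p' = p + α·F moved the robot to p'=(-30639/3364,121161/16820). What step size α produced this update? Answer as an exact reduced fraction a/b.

F_att = 1/4·(g−p) = 1/4·(18,-16) = (4.5000,-4.0000)
o1: d²=185 > ρ²=58 → inactive
o2: d²=58 ≤ ρ²=58; F_rep = 19·(-7,3)/58² = (-0.0395,0.0169)
o3: d²=841 > ρ²=58 → inactive
o4: d²=196 > ρ²=58 → inactive
F = F_att + ΣF_rep = (4.4605,-3.9831)
Δp = p'−p = (0.8921,-0.7966); α = Δx/Fx = (3001/3364) / (15005/3364) = 1/5
check: Δy/Fy = (-13399/16820) / (-13399/3364) = 1/5 ✓

α = 1/5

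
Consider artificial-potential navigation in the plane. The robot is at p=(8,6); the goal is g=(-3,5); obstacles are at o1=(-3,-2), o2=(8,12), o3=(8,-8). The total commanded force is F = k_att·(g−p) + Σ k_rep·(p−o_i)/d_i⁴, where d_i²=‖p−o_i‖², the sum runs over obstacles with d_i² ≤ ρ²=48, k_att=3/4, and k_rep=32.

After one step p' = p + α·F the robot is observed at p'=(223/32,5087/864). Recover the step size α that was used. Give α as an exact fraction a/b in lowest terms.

α = 1/8

F_att = 3/4·(g−p) = 3/4·(-11,-1) = (-8.2500,-0.7500)
o1: d²=185 > ρ²=48 → inactive
o2: d²=36 ≤ ρ²=48; F_rep = 32·(0,-6)/36² = (0.0000,-0.1481)
o3: d²=196 > ρ²=48 → inactive
F = F_att + ΣF_rep = (-8.2500,-0.8981)
Δp = p'−p = (-1.0312,-0.1123); α = Δx/Fx = (-33/32) / (-33/4) = 1/8
check: Δy/Fy = (-97/864) / (-97/108) = 1/8 ✓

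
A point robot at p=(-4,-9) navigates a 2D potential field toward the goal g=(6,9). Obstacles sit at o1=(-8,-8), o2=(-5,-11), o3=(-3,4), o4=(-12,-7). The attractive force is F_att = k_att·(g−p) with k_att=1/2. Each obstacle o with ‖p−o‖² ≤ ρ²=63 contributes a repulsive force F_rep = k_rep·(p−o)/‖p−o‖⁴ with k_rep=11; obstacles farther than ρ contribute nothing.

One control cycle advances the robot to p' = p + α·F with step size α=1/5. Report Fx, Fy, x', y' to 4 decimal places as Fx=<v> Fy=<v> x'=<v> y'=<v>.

Fx=5.5922 Fy=9.8419 x'=-2.8816 y'=-7.0316

F_att = 1/2·(g−p) = 1/2·(10,18) = (5.0000,9.0000)
o1: d²=17 ≤ ρ²=63; F_rep = 11·(4,-1)/17² = (0.1522,-0.0381)
o2: d²=5 ≤ ρ²=63; F_rep = 11·(1,2)/5² = (0.4400,0.8800)
o3: d²=170 > ρ²=63 → inactive
o4: d²=68 > ρ²=63 → inactive
F = F_att + ΣF_rep = (5.5922,9.8419)
p' = p + 1/5·F = (-2.8816,-7.0316)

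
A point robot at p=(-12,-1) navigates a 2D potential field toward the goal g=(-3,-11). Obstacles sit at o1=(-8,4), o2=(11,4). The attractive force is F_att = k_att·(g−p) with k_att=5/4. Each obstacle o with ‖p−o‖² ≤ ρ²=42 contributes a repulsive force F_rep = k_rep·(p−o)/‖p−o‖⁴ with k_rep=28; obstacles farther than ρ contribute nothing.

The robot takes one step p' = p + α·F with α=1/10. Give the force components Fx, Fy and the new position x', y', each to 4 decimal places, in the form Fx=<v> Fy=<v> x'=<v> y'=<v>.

Fx=11.1834 Fy=-12.5833 x'=-10.8817 y'=-2.2583

F_att = 5/4·(g−p) = 5/4·(9,-10) = (11.2500,-12.5000)
o1: d²=41 ≤ ρ²=42; F_rep = 28·(-4,-5)/41² = (-0.0666,-0.0833)
o2: d²=554 > ρ²=42 → inactive
F = F_att + ΣF_rep = (11.1834,-12.5833)
p' = p + 1/10·F = (-10.8817,-2.2583)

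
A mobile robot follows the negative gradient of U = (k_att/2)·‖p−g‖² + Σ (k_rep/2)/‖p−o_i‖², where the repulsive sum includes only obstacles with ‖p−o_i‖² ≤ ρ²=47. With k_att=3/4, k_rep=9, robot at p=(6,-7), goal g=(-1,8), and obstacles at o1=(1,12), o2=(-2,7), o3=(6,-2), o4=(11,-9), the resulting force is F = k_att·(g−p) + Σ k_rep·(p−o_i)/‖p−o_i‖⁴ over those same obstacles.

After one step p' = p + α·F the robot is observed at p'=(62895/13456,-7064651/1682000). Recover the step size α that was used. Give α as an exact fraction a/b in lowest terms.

F_att = 3/4·(g−p) = 3/4·(-7,15) = (-5.2500,11.2500)
o1: d²=386 > ρ²=47 → inactive
o2: d²=260 > ρ²=47 → inactive
o3: d²=25 ≤ ρ²=47; F_rep = 9·(0,-5)/25² = (0.0000,-0.0720)
o4: d²=29 ≤ ρ²=47; F_rep = 9·(-5,2)/29² = (-0.0535,0.0214)
F = F_att + ΣF_rep = (-5.3035,11.1994)
Δp = p'−p = (-1.3259,2.7999); α = Δx/Fx = (-17841/13456) / (-17841/3364) = 1/4
check: Δy/Fy = (4709349/1682000) / (4709349/420500) = 1/4 ✓

α = 1/4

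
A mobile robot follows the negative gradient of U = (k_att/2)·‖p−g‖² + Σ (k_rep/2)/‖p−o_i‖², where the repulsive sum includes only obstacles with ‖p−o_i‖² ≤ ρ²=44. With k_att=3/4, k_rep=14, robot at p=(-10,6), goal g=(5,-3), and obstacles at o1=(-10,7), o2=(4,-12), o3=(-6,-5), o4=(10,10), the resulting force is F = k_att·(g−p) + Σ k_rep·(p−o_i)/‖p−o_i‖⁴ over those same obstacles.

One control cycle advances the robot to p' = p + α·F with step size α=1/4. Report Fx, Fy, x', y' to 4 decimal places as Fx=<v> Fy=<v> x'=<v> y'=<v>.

Fx=11.2500 Fy=-20.7500 x'=-7.1875 y'=0.8125

F_att = 3/4·(g−p) = 3/4·(15,-9) = (11.2500,-6.7500)
o1: d²=1 ≤ ρ²=44; F_rep = 14·(0,-1)/1² = (0.0000,-14.0000)
o2: d²=520 > ρ²=44 → inactive
o3: d²=137 > ρ²=44 → inactive
o4: d²=416 > ρ²=44 → inactive
F = F_att + ΣF_rep = (11.2500,-20.7500)
p' = p + 1/4·F = (-7.1875,0.8125)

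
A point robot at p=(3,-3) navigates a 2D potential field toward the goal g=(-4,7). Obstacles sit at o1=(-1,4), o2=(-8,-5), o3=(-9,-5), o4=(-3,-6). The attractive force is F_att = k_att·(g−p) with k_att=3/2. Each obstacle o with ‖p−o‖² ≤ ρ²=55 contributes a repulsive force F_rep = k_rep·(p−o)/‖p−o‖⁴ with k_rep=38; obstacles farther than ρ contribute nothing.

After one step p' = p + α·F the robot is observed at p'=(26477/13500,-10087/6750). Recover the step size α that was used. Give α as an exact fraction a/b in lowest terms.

F_att = 3/2·(g−p) = 3/2·(-7,10) = (-10.5000,15.0000)
o1: d²=65 > ρ²=55 → inactive
o2: d²=125 > ρ²=55 → inactive
o3: d²=148 > ρ²=55 → inactive
o4: d²=45 ≤ ρ²=55; F_rep = 38·(6,3)/45² = (0.1126,0.0563)
F = F_att + ΣF_rep = (-10.3874,15.0563)
Δp = p'−p = (-1.0387,1.5056); α = Δx/Fx = (-14023/13500) / (-14023/1350) = 1/10
check: Δy/Fy = (10163/6750) / (10163/675) = 1/10 ✓

α = 1/10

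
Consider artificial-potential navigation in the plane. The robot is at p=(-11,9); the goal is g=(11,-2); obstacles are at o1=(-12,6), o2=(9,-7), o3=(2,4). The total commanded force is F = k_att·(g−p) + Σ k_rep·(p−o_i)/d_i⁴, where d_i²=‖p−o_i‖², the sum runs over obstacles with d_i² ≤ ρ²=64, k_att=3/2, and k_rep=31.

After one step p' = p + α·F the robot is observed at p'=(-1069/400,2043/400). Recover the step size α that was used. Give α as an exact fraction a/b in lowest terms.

F_att = 3/2·(g−p) = 3/2·(22,-11) = (33.0000,-16.5000)
o1: d²=10 ≤ ρ²=64; F_rep = 31·(1,3)/10² = (0.3100,0.9300)
o2: d²=656 > ρ²=64 → inactive
o3: d²=194 > ρ²=64 → inactive
F = F_att + ΣF_rep = (33.3100,-15.5700)
Δp = p'−p = (8.3275,-3.8925); α = Δx/Fx = (3331/400) / (3331/100) = 1/4
check: Δy/Fy = (-1557/400) / (-1557/100) = 1/4 ✓

α = 1/4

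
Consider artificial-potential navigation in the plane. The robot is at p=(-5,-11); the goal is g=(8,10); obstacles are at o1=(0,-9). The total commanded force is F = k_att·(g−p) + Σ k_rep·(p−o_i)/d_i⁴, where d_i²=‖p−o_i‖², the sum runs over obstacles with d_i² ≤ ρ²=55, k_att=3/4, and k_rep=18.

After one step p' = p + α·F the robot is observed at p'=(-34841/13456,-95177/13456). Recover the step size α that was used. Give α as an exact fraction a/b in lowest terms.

α = 1/4

F_att = 3/4·(g−p) = 3/4·(13,21) = (9.7500,15.7500)
o1: d²=29 ≤ ρ²=55; F_rep = 18·(-5,-2)/29² = (-0.1070,-0.0428)
F = F_att + ΣF_rep = (9.6430,15.7072)
Δp = p'−p = (2.4107,3.9268); α = Δx/Fx = (32439/13456) / (32439/3364) = 1/4
check: Δy/Fy = (52839/13456) / (52839/3364) = 1/4 ✓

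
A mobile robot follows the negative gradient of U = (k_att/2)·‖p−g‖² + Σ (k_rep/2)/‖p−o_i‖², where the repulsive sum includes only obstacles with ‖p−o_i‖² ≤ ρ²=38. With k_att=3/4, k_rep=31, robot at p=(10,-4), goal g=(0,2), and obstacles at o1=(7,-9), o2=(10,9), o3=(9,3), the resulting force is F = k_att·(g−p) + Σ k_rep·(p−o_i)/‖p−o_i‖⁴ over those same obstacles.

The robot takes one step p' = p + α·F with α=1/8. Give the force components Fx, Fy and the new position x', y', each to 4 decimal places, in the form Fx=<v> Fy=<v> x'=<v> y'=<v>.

Fx=-7.4196 Fy=4.6341 x'=9.0726 y'=-3.4207

F_att = 3/4·(g−p) = 3/4·(-10,6) = (-7.5000,4.5000)
o1: d²=34 ≤ ρ²=38; F_rep = 31·(3,5)/34² = (0.0804,0.1341)
o2: d²=169 > ρ²=38 → inactive
o3: d²=50 > ρ²=38 → inactive
F = F_att + ΣF_rep = (-7.4196,4.6341)
p' = p + 1/8·F = (9.0726,-3.4207)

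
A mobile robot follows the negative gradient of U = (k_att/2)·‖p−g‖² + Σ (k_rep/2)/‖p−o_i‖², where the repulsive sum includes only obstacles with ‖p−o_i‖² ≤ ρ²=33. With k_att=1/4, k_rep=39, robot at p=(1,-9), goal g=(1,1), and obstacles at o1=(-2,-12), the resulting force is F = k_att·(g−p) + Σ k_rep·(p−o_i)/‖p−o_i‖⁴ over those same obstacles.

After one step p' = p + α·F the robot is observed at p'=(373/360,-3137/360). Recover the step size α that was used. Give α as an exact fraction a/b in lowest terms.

α = 1/10

F_att = 1/4·(g−p) = 1/4·(0,10) = (0.0000,2.5000)
o1: d²=18 ≤ ρ²=33; F_rep = 39·(3,3)/18² = (0.3611,0.3611)
F = F_att + ΣF_rep = (0.3611,2.8611)
Δp = p'−p = (0.0361,0.2861); α = Δx/Fx = (13/360) / (13/36) = 1/10
check: Δy/Fy = (103/360) / (103/36) = 1/10 ✓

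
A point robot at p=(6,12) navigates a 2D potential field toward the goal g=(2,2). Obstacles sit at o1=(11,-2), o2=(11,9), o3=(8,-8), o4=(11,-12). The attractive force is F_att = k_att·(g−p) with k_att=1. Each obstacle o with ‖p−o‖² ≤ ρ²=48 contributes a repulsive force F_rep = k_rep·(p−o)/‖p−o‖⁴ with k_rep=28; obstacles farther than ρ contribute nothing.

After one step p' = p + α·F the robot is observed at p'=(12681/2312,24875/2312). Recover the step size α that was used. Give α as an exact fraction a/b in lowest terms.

F_att = 1·(g−p) = 1·(-4,-10) = (-4.0000,-10.0000)
o1: d²=221 > ρ²=48 → inactive
o2: d²=34 ≤ ρ²=48; F_rep = 28·(-5,3)/34² = (-0.1211,0.0727)
o3: d²=404 > ρ²=48 → inactive
o4: d²=601 > ρ²=48 → inactive
F = F_att + ΣF_rep = (-4.1211,-9.9273)
Δp = p'−p = (-0.5151,-1.2409); α = Δx/Fx = (-1191/2312) / (-1191/289) = 1/8
check: Δy/Fy = (-2869/2312) / (-2869/289) = 1/8 ✓

α = 1/8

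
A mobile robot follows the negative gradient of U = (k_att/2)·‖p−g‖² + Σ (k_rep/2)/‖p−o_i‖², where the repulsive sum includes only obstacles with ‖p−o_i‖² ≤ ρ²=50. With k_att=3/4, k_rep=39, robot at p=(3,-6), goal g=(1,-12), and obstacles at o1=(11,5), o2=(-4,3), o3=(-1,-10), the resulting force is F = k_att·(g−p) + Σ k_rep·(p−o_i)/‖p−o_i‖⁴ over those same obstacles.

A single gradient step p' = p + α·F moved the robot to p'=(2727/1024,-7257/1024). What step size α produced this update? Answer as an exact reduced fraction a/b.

α = 1/4

F_att = 3/4·(g−p) = 3/4·(-2,-6) = (-1.5000,-4.5000)
o1: d²=185 > ρ²=50 → inactive
o2: d²=130 > ρ²=50 → inactive
o3: d²=32 ≤ ρ²=50; F_rep = 39·(4,4)/32² = (0.1523,0.1523)
F = F_att + ΣF_rep = (-1.3477,-4.3477)
Δp = p'−p = (-0.3369,-1.0869); α = Δx/Fx = (-345/1024) / (-345/256) = 1/4
check: Δy/Fy = (-1113/1024) / (-1113/256) = 1/4 ✓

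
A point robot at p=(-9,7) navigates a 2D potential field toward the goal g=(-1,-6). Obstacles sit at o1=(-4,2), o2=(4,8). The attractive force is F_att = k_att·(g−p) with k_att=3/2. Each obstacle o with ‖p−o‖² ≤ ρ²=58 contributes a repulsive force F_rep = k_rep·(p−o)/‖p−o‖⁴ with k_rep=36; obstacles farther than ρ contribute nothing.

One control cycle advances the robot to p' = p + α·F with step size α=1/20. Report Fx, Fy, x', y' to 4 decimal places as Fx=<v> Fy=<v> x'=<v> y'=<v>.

F_att = 3/2·(g−p) = 3/2·(8,-13) = (12.0000,-19.5000)
o1: d²=50 ≤ ρ²=58; F_rep = 36·(-5,5)/50² = (-0.0720,0.0720)
o2: d²=170 > ρ²=58 → inactive
F = F_att + ΣF_rep = (11.9280,-19.4280)
p' = p + 1/20·F = (-8.4036,6.0286)

Fx=11.9280 Fy=-19.4280 x'=-8.4036 y'=6.0286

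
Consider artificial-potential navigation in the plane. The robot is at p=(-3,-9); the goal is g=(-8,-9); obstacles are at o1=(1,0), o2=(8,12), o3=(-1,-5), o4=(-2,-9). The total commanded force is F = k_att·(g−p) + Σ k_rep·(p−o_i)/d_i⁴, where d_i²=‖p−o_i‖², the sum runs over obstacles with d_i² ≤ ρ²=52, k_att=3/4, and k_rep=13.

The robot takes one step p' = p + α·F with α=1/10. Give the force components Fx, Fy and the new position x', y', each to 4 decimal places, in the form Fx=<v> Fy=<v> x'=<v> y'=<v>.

Fx=-16.8150 Fy=-0.1300 x'=-4.6815 y'=-9.0130

F_att = 3/4·(g−p) = 3/4·(-5,0) = (-3.7500,0.0000)
o1: d²=97 > ρ²=52 → inactive
o2: d²=562 > ρ²=52 → inactive
o3: d²=20 ≤ ρ²=52; F_rep = 13·(-2,-4)/20² = (-0.0650,-0.1300)
o4: d²=1 ≤ ρ²=52; F_rep = 13·(-1,0)/1² = (-13.0000,0.0000)
F = F_att + ΣF_rep = (-16.8150,-0.1300)
p' = p + 1/10·F = (-4.6815,-9.0130)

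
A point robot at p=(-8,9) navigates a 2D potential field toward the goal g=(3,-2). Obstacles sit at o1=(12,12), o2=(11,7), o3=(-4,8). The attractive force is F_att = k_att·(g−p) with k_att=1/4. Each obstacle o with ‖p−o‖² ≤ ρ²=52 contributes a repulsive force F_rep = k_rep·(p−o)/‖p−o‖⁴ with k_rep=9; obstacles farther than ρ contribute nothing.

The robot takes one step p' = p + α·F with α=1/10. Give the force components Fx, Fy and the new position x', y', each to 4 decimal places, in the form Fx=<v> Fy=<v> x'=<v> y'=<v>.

Fx=2.6254 Fy=-2.7189 x'=-7.7375 y'=8.7281

F_att = 1/4·(g−p) = 1/4·(11,-11) = (2.7500,-2.7500)
o1: d²=409 > ρ²=52 → inactive
o2: d²=365 > ρ²=52 → inactive
o3: d²=17 ≤ ρ²=52; F_rep = 9·(-4,1)/17² = (-0.1246,0.0311)
F = F_att + ΣF_rep = (2.6254,-2.7189)
p' = p + 1/10·F = (-7.7375,8.7281)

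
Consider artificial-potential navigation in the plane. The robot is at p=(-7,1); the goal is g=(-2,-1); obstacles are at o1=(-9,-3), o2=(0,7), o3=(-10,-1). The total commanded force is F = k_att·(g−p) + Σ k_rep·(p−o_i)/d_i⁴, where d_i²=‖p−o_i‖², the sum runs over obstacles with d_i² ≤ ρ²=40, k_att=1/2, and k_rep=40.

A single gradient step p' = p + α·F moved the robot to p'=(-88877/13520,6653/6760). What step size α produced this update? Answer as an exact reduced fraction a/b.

F_att = 1/2·(g−p) = 1/2·(5,-2) = (2.5000,-1.0000)
o1: d²=20 ≤ ρ²=40; F_rep = 40·(2,4)/20² = (0.2000,0.4000)
o2: d²=85 > ρ²=40 → inactive
o3: d²=13 ≤ ρ²=40; F_rep = 40·(3,2)/13² = (0.7101,0.4734)
F = F_att + ΣF_rep = (3.4101,-0.1266)
Δp = p'−p = (0.4263,-0.0158); α = Δx/Fx = (5763/13520) / (5763/1690) = 1/8
check: Δy/Fy = (-107/6760) / (-107/845) = 1/8 ✓

α = 1/8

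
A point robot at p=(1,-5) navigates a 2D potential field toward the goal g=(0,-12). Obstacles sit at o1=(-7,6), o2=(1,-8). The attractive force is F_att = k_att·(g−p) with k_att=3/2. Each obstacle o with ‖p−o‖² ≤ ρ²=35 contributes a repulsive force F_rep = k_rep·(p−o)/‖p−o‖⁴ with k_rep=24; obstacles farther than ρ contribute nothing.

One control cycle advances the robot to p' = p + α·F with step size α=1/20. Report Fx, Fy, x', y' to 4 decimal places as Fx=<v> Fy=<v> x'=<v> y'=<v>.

F_att = 3/2·(g−p) = 3/2·(-1,-7) = (-1.5000,-10.5000)
o1: d²=185 > ρ²=35 → inactive
o2: d²=9 ≤ ρ²=35; F_rep = 24·(0,3)/9² = (0.0000,0.8889)
F = F_att + ΣF_rep = (-1.5000,-9.6111)
p' = p + 1/20·F = (0.9250,-5.4806)

Fx=-1.5000 Fy=-9.6111 x'=0.9250 y'=-5.4806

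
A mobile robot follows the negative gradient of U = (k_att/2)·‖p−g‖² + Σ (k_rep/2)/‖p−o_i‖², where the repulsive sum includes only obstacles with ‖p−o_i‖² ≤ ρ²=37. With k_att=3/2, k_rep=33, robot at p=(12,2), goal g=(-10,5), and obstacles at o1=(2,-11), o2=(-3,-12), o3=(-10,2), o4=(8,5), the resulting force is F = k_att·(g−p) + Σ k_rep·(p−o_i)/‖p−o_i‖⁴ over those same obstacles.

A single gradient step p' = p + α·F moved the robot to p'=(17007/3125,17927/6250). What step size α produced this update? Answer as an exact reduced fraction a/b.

α = 1/5

F_att = 3/2·(g−p) = 3/2·(-22,3) = (-33.0000,4.5000)
o1: d²=269 > ρ²=37 → inactive
o2: d²=421 > ρ²=37 → inactive
o3: d²=484 > ρ²=37 → inactive
o4: d²=25 ≤ ρ²=37; F_rep = 33·(4,-3)/25² = (0.2112,-0.1584)
F = F_att + ΣF_rep = (-32.7888,4.3416)
Δp = p'−p = (-6.5578,0.8683); α = Δx/Fx = (-20493/3125) / (-20493/625) = 1/5
check: Δy/Fy = (5427/6250) / (5427/1250) = 1/5 ✓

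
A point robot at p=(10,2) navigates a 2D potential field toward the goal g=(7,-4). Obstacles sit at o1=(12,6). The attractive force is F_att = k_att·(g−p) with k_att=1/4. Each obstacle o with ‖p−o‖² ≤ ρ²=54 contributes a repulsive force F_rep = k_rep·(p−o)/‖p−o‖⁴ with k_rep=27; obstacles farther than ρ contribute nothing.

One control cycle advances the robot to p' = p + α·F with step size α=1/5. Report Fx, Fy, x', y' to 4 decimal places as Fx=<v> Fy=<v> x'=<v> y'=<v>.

F_att = 1/4·(g−p) = 1/4·(-3,-6) = (-0.7500,-1.5000)
o1: d²=20 ≤ ρ²=54; F_rep = 27·(-2,-4)/20² = (-0.1350,-0.2700)
F = F_att + ΣF_rep = (-0.8850,-1.7700)
p' = p + 1/5·F = (9.8230,1.6460)

Fx=-0.8850 Fy=-1.7700 x'=9.8230 y'=1.6460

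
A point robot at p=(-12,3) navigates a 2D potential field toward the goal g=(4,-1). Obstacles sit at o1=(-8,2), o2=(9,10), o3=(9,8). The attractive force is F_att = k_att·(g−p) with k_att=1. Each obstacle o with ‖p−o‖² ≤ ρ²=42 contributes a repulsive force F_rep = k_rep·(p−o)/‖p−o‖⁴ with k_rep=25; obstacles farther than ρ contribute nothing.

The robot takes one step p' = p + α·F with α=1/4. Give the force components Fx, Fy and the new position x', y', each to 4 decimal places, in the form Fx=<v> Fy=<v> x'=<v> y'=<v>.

Fx=15.6540 Fy=-3.9135 x'=-8.0865 y'=2.0216

F_att = 1·(g−p) = 1·(16,-4) = (16.0000,-4.0000)
o1: d²=17 ≤ ρ²=42; F_rep = 25·(-4,1)/17² = (-0.3460,0.0865)
o2: d²=490 > ρ²=42 → inactive
o3: d²=466 > ρ²=42 → inactive
F = F_att + ΣF_rep = (15.6540,-3.9135)
p' = p + 1/4·F = (-8.0865,2.0216)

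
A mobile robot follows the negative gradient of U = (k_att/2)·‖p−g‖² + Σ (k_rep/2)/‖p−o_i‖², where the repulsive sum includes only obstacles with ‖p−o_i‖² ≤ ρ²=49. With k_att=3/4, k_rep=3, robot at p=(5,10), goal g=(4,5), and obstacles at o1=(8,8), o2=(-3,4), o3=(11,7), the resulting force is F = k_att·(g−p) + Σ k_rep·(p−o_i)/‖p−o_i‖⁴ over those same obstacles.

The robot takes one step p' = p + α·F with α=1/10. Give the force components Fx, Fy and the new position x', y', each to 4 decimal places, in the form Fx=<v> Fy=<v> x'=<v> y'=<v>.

Fx=-0.8121 Fy=-3.7101 x'=4.9188 y'=9.6290

F_att = 3/4·(g−p) = 3/4·(-1,-5) = (-0.7500,-3.7500)
o1: d²=13 ≤ ρ²=49; F_rep = 3·(-3,2)/13² = (-0.0533,0.0355)
o2: d²=100 > ρ²=49 → inactive
o3: d²=45 ≤ ρ²=49; F_rep = 3·(-6,3)/45² = (-0.0089,0.0044)
F = F_att + ΣF_rep = (-0.8121,-3.7101)
p' = p + 1/10·F = (4.9188,9.6290)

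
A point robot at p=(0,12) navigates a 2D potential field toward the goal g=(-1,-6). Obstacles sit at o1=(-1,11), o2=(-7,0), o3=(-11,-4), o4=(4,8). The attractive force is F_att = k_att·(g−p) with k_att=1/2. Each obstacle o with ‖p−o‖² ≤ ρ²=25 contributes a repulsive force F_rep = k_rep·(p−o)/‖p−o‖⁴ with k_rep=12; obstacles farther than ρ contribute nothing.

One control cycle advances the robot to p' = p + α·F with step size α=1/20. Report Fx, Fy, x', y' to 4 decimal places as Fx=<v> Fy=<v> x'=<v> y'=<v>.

Fx=2.5000 Fy=-6.0000 x'=0.1250 y'=11.7000

F_att = 1/2·(g−p) = 1/2·(-1,-18) = (-0.5000,-9.0000)
o1: d²=2 ≤ ρ²=25; F_rep = 12·(1,1)/2² = (3.0000,3.0000)
o2: d²=193 > ρ²=25 → inactive
o3: d²=377 > ρ²=25 → inactive
o4: d²=32 > ρ²=25 → inactive
F = F_att + ΣF_rep = (2.5000,-6.0000)
p' = p + 1/20·F = (0.1250,11.7000)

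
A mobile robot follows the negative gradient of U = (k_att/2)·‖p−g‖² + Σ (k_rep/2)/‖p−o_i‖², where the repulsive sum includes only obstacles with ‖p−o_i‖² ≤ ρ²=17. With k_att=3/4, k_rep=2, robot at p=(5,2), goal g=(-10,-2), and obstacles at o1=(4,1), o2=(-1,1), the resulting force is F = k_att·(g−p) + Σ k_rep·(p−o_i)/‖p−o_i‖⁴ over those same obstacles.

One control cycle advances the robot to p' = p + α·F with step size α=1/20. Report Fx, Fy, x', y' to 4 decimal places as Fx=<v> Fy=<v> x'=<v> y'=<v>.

Fx=-10.7500 Fy=-2.5000 x'=4.4625 y'=1.8750

F_att = 3/4·(g−p) = 3/4·(-15,-4) = (-11.2500,-3.0000)
o1: d²=2 ≤ ρ²=17; F_rep = 2·(1,1)/2² = (0.5000,0.5000)
o2: d²=37 > ρ²=17 → inactive
F = F_att + ΣF_rep = (-10.7500,-2.5000)
p' = p + 1/20·F = (4.4625,1.8750)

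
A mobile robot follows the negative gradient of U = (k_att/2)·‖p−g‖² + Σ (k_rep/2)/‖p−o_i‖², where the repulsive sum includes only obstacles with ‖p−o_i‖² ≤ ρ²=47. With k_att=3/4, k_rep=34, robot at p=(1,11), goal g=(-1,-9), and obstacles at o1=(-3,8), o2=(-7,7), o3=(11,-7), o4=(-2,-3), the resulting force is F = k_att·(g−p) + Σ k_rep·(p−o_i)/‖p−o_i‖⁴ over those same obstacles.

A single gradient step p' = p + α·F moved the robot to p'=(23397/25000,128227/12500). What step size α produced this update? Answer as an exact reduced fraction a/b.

α = 1/20

F_att = 3/4·(g−p) = 3/4·(-2,-20) = (-1.5000,-15.0000)
o1: d²=25 ≤ ρ²=47; F_rep = 34·(4,3)/25² = (0.2176,0.1632)
o2: d²=80 > ρ²=47 → inactive
o3: d²=424 > ρ²=47 → inactive
o4: d²=205 > ρ²=47 → inactive
F = F_att + ΣF_rep = (-1.2824,-14.8368)
Δp = p'−p = (-0.0641,-0.7418); α = Δx/Fx = (-1603/25000) / (-1603/1250) = 1/20
check: Δy/Fy = (-9273/12500) / (-9273/625) = 1/20 ✓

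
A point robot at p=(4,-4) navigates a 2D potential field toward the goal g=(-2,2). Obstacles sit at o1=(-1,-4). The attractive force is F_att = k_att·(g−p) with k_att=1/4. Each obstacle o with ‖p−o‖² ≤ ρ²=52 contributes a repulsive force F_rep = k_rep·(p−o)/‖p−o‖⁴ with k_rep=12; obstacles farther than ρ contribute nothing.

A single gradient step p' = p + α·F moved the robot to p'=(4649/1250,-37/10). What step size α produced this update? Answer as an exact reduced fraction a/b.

F_att = 1/4·(g−p) = 1/4·(-6,6) = (-1.5000,1.5000)
o1: d²=25 ≤ ρ²=52; F_rep = 12·(5,0)/25² = (0.0960,0.0000)
F = F_att + ΣF_rep = (-1.4040,1.5000)
Δp = p'−p = (-0.2808,0.3000); α = Δx/Fx = (-351/1250) / (-351/250) = 1/5
check: Δy/Fy = (3/10) / (3/2) = 1/5 ✓

α = 1/5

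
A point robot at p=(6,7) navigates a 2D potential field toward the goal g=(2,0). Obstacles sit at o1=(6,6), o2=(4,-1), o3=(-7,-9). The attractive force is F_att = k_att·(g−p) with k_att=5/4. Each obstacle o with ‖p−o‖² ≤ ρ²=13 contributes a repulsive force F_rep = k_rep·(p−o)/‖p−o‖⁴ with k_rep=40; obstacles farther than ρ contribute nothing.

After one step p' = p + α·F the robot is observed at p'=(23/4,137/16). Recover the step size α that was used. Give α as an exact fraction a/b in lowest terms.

α = 1/20

F_att = 5/4·(g−p) = 5/4·(-4,-7) = (-5.0000,-8.7500)
o1: d²=1 ≤ ρ²=13; F_rep = 40·(0,1)/1² = (0.0000,40.0000)
o2: d²=68 > ρ²=13 → inactive
o3: d²=425 > ρ²=13 → inactive
F = F_att + ΣF_rep = (-5.0000,31.2500)
Δp = p'−p = (-0.2500,1.5625); α = Δx/Fx = (-1/4) / (-5) = 1/20
check: Δy/Fy = (25/16) / (125/4) = 1/20 ✓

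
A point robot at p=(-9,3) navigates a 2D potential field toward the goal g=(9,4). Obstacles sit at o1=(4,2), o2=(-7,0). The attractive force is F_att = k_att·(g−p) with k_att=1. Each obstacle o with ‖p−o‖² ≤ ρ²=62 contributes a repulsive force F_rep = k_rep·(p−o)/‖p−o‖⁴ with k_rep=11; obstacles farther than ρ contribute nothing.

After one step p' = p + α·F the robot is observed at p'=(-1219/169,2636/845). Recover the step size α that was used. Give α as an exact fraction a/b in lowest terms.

α = 1/10

F_att = 1·(g−p) = 1·(18,1) = (18.0000,1.0000)
o1: d²=170 > ρ²=62 → inactive
o2: d²=13 ≤ ρ²=62; F_rep = 11·(-2,3)/13² = (-0.1302,0.1953)
F = F_att + ΣF_rep = (17.8698,1.1953)
Δp = p'−p = (1.7870,0.1195); α = Δx/Fx = (302/169) / (3020/169) = 1/10
check: Δy/Fy = (101/845) / (202/169) = 1/10 ✓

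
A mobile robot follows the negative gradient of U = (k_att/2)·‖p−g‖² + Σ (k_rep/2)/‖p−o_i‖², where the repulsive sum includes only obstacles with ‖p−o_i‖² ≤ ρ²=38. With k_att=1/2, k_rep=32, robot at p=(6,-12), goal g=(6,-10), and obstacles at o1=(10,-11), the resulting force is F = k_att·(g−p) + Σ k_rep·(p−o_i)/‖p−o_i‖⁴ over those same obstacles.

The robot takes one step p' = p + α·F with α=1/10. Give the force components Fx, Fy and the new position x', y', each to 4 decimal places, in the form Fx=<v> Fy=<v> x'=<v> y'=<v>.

F_att = 1/2·(g−p) = 1/2·(0,2) = (0.0000,1.0000)
o1: d²=17 ≤ ρ²=38; F_rep = 32·(-4,-1)/17² = (-0.4429,-0.1107)
F = F_att + ΣF_rep = (-0.4429,0.8893)
p' = p + 1/10·F = (5.9557,-11.9111)

Fx=-0.4429 Fy=0.8893 x'=5.9557 y'=-11.9111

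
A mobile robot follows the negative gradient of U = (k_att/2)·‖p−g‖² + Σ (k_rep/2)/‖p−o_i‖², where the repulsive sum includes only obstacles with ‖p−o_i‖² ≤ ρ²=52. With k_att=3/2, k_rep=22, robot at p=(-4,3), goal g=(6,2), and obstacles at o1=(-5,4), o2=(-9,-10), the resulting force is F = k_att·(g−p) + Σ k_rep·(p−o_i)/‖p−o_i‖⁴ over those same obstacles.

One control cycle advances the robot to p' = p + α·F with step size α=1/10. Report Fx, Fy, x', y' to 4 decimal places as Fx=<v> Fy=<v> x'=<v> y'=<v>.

Fx=20.5000 Fy=-7.0000 x'=-1.9500 y'=2.3000

F_att = 3/2·(g−p) = 3/2·(10,-1) = (15.0000,-1.5000)
o1: d²=2 ≤ ρ²=52; F_rep = 22·(1,-1)/2² = (5.5000,-5.5000)
o2: d²=194 > ρ²=52 → inactive
F = F_att + ΣF_rep = (20.5000,-7.0000)
p' = p + 1/10·F = (-1.9500,2.3000)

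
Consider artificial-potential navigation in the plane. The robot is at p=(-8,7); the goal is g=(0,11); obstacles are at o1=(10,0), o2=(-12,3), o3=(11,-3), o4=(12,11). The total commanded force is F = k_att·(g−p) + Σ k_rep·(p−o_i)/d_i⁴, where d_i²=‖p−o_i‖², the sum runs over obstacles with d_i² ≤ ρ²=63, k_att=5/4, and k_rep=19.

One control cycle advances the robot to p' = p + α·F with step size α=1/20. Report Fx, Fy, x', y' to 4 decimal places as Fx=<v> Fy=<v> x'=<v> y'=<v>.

F_att = 5/4·(g−p) = 5/4·(8,4) = (10.0000,5.0000)
o1: d²=373 > ρ²=63 → inactive
o2: d²=32 ≤ ρ²=63; F_rep = 19·(4,4)/32² = (0.0742,0.0742)
o3: d²=461 > ρ²=63 → inactive
o4: d²=416 > ρ²=63 → inactive
F = F_att + ΣF_rep = (10.0742,5.0742)
p' = p + 1/20·F = (-7.4963,7.2537)

Fx=10.0742 Fy=5.0742 x'=-7.4963 y'=7.2537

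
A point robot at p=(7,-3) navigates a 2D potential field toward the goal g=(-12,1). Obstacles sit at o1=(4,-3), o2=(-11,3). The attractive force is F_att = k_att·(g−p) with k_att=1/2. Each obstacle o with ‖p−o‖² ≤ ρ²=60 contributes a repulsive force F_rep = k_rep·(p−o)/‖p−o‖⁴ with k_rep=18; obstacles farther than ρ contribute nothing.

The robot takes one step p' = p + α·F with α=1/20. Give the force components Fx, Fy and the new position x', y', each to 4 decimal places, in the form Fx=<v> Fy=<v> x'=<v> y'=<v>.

Fx=-8.8333 Fy=2.0000 x'=6.5583 y'=-2.9000

F_att = 1/2·(g−p) = 1/2·(-19,4) = (-9.5000,2.0000)
o1: d²=9 ≤ ρ²=60; F_rep = 18·(3,0)/9² = (0.6667,0.0000)
o2: d²=360 > ρ²=60 → inactive
F = F_att + ΣF_rep = (-8.8333,2.0000)
p' = p + 1/20·F = (6.5583,-2.9000)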